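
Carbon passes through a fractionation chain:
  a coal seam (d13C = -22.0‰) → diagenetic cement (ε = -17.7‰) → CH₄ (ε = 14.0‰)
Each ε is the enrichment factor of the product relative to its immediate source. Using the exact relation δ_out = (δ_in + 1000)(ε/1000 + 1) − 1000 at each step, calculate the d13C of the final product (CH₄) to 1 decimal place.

-25.9‰

step 1: δ = (-22.00 + 1000)·(-17.7/1000 + 1) − 1000 = -39.31‰
step 2: δ = (-39.31 + 1000)·(14.0/1000 + 1) − 1000 = -25.86‰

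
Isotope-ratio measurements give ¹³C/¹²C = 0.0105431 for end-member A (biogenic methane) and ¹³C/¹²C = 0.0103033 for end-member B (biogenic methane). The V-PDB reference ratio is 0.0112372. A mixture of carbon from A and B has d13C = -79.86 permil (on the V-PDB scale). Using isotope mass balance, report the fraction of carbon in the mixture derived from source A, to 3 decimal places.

0.152

δ_A = (0.0105431/0.0112372 − 1)×1000 = (0.938232 − 1)×1000 = -61.768 permil
δ_B = (0.0103033/0.0112372 − 1)×1000 = (0.916892 − 1)×1000 = -83.108 permil
f_A = (δ_mix − δ_B)/(δ_A − δ_B) = (-79.86 − (-83.108))/(-61.768 − (-83.108))
f_A = 3.248 / 21.340 = 0.1522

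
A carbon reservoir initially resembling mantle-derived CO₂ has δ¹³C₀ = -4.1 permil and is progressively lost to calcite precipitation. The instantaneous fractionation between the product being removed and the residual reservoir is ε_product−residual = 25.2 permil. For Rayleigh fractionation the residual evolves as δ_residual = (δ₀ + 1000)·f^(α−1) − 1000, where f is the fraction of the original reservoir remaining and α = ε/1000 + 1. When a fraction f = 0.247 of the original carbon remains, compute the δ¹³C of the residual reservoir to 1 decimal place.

-38.6 permil

Rayleigh residual: δ_res = (δ₀ + 1000)·f^(α−1) − 1000
α = ε/1000 + 1 = 1.02520, so α − 1 = 0.02520
f^(α−1) = 0.247^(0.02520) = 0.965375
δ_res = (-4.1 + 1000) × 0.965375 − 1000 = 961.417 − 1000 = -38.58 permil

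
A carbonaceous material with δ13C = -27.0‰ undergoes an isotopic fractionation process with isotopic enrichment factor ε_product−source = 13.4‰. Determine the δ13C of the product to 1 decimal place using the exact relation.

To first order, δ_product ≈ δ_source + ε = -13.6‰.
Exactly, δ_product = (δ_source + 1000)·(ε/1000 + 1) − 1000.
δ_product = (-27.0 + 1000) × (13.4/1000 + 1) − 1000
δ_product = -13.96‰

-14.0‰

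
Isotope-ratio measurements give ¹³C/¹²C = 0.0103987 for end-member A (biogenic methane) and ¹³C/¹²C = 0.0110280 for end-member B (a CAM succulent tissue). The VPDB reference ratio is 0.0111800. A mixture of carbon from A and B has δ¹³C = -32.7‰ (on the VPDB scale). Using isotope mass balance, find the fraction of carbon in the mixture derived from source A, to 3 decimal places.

δ_A = (0.0103987/0.0111800 − 1)×1000 = (0.930116 − 1)×1000 = -69.884‰
δ_B = (0.0110280/0.0111800 − 1)×1000 = (0.986404 − 1)×1000 = -13.596‰
f_A = (δ_mix − δ_B)/(δ_A − δ_B) = (-32.7 − (-13.596))/(-69.884 − (-13.596))
f_A = -19.104 / -56.288 = 0.3394

0.339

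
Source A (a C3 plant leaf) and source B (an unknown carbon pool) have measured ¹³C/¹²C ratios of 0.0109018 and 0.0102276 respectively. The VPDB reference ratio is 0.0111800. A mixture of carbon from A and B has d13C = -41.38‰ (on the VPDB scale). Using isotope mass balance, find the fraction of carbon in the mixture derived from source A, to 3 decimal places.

0.726

δ_A = (0.0109018/0.0111800 − 1)×1000 = (0.975116 − 1)×1000 = -24.884‰
δ_B = (0.0102276/0.0111800 − 1)×1000 = (0.914812 − 1)×1000 = -85.188‰
f_A = (δ_mix − δ_B)/(δ_A − δ_B) = (-41.38 − (-85.188))/(-24.884 − (-85.188))
f_A = 43.808 / 60.304 = 0.7264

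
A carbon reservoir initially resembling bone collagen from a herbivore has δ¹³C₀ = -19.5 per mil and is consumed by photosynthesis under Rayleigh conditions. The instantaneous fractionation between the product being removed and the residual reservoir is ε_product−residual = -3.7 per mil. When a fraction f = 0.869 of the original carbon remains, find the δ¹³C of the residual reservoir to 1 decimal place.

Rayleigh residual: δ_res = (δ₀ + 1000)·f^(α−1) − 1000
α = ε/1000 + 1 = 0.99630, so α − 1 = -0.00370
f^(α−1) = 0.869^(-0.00370) = 1.000520
δ_res = (-19.5 + 1000) × 1.000520 − 1000 = 981.010 − 1000 = -18.99 per mil

-19.0 per mil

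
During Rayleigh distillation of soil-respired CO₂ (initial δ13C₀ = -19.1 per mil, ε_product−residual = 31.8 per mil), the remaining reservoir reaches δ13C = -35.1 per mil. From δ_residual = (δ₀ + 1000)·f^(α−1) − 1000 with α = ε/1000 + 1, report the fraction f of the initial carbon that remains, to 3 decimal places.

0.596

α − 1 = ε/1000 = 0.0318
(δ_res + 1000)/(δ₀ + 1000) = (-35.1 + 1000)/(-19.1 + 1000) = 964.9/980.9 = 0.983688
f = 0.983688^(1/0.0318) = exp(ln(0.983688)/0.0318) = exp(-0.01645/0.0318)
f = exp(-0.5172) = 0.5962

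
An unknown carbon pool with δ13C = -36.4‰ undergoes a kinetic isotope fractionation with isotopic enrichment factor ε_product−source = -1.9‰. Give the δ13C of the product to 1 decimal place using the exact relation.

-38.2‰

To first order, δ_product ≈ δ_source + ε = -38.3‰.
Exactly, δ_product = (δ_source + 1000)·(ε/1000 + 1) − 1000.
δ_product = (-36.4 + 1000) × (-1.9/1000 + 1) − 1000
δ_product = -38.23‰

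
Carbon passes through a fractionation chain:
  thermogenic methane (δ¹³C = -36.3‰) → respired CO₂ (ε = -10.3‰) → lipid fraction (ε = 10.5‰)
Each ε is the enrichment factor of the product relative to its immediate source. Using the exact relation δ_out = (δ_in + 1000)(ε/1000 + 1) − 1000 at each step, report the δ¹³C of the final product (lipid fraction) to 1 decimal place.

-36.2‰

step 1: δ = (-36.30 + 1000)·(-10.3/1000 + 1) − 1000 = -46.23‰
step 2: δ = (-46.23 + 1000)·(10.5/1000 + 1) − 1000 = -36.21‰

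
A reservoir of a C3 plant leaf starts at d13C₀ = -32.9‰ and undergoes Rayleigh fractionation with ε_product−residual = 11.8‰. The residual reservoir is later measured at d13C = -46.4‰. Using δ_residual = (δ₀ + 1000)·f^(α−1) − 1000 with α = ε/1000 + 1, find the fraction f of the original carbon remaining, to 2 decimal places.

α − 1 = ε/1000 = 0.0118
(δ_res + 1000)/(δ₀ + 1000) = (-46.4 + 1000)/(-32.9 + 1000) = 953.6/967.1 = 0.986041
f = 0.986041^(1/0.0118) = exp(ln(0.986041)/0.0118) = exp(-0.01406/0.0118)
f = exp(-1.1913) = 0.3038

0.30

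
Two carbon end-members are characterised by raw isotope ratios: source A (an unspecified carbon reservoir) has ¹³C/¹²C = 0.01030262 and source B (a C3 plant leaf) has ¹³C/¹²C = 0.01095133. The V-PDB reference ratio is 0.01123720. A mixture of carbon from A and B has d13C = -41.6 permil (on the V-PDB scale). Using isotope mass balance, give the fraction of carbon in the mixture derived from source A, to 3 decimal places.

δ_A = (0.01030262/0.01123720 − 1)×1000 = (0.916832 − 1)×1000 = -83.168 permil
δ_B = (0.01095133/0.01123720 − 1)×1000 = (0.974560 − 1)×1000 = -25.440 permil
f_A = (δ_mix − δ_B)/(δ_A − δ_B) = (-41.6 − (-25.440))/(-83.168 − (-25.440))
f_A = -16.160 / -57.729 = 0.2799

0.280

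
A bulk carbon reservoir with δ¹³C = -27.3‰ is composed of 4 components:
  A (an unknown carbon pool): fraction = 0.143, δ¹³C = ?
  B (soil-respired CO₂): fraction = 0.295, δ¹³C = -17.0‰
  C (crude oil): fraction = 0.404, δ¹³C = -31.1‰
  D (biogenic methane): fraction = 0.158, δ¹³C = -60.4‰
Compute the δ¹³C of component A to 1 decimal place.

-1.2‰

Isotope mass balance: δ_bulk = Σ fᵢ·δᵢ.
-27.3 = 0.143×δ_A + 0.295×(-17.0) + 0.404×(-31.1) + 0.158×(-60.4)
0.143·δ_A = -27.3 − (-27.123) = -0.177
δ_A = -0.177 / 0.143 = -1.24‰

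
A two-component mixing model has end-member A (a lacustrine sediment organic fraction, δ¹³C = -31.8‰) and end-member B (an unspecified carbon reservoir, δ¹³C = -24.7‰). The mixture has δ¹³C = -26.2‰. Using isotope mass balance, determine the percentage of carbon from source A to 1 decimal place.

21.1%

δ_mix = f_A·δ_A + (1 − f_A)·δ_B  ⇒  f_A = (δ_mix − δ_B)/(δ_A − δ_B)
f_A = (-26.2 − (-24.7)) / (-31.8 − (-24.7))
f_A = -1.5 / -7.1 = 0.2113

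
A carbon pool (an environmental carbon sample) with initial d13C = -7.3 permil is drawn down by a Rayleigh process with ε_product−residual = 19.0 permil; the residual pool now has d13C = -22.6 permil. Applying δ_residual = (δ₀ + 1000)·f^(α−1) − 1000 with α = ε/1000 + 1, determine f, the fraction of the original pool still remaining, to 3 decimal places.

0.442

α − 1 = ε/1000 = 0.0190
(δ_res + 1000)/(δ₀ + 1000) = (-22.6 + 1000)/(-7.3 + 1000) = 977.4/992.7 = 0.984587
f = 0.984587^(1/0.0190) = exp(ln(0.984587)/0.0190) = exp(-0.01553/0.0190)
f = exp(-0.8175) = 0.4415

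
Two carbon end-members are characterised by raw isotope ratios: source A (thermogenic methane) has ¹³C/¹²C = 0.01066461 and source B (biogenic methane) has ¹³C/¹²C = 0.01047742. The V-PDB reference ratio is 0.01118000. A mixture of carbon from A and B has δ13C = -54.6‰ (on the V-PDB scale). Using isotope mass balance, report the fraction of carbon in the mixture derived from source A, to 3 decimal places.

δ_A = (0.01066461/0.01118000 − 1)×1000 = (0.953901 − 1)×1000 = -46.099‰
δ_B = (0.01047742/0.01118000 − 1)×1000 = (0.937157 − 1)×1000 = -62.843‰
f_A = (δ_mix − δ_B)/(δ_A − δ_B) = (-54.6 − (-62.843))/(-46.099 − (-62.843))
f_A = 8.243 / 16.743 = 0.4923

0.492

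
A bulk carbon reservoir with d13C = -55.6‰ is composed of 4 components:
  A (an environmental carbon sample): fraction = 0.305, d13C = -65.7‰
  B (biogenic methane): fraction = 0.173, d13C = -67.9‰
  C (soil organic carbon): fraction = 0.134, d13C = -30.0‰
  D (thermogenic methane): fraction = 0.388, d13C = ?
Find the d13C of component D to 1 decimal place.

Isotope mass balance: δ_bulk = Σ fᵢ·δᵢ.
-55.6 = 0.305×(-65.7) + 0.173×(-67.9) + 0.134×(-30.0) + 0.388×δ_D
0.388·δ_D = -55.6 − (-35.805) = -19.795
δ_D = -19.795 / 0.388 = -51.02‰

-51.0‰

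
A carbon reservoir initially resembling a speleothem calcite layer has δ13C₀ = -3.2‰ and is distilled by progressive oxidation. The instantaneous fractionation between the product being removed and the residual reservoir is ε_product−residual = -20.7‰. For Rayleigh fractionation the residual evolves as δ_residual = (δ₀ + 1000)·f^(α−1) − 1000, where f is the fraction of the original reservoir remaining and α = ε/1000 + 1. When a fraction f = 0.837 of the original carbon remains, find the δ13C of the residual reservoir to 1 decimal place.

0.5‰

Rayleigh residual: δ_res = (δ₀ + 1000)·f^(α−1) − 1000
α = ε/1000 + 1 = 0.97930, so α − 1 = -0.02070
f^(α−1) = 0.837^(-0.02070) = 1.003690
δ_res = (-3.2 + 1000) × 1.003690 − 1000 = 1000.478 − 1000 = 0.48‰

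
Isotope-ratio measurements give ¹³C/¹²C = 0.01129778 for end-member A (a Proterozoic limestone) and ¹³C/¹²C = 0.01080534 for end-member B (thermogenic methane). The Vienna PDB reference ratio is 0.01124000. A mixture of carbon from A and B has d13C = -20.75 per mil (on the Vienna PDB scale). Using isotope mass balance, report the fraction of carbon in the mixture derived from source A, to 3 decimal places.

0.409

δ_A = (0.01129778/0.01124000 − 1)×1000 = (1.005141 − 1)×1000 = 5.141 per mil
δ_B = (0.01080534/0.01124000 − 1)×1000 = (0.961329 − 1)×1000 = -38.671 per mil
f_A = (δ_mix − δ_B)/(δ_A − δ_B) = (-20.75 − (-38.671))/(5.141 − (-38.671))
f_A = 17.921 / 43.811 = 0.4090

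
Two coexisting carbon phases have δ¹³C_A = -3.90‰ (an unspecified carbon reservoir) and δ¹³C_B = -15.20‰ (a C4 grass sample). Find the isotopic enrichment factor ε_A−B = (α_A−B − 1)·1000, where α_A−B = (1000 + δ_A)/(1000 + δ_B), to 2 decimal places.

α_A−B = (1000 + -3.90) / (1000 + -15.20) = 996.10 / 984.80 = 1.011474
ε_A−B = (1.011474 − 1) × 1000 = 11.474‰
(The approximation ε ≈ δ_A − δ_B would give 11.30‰.)

11.47‰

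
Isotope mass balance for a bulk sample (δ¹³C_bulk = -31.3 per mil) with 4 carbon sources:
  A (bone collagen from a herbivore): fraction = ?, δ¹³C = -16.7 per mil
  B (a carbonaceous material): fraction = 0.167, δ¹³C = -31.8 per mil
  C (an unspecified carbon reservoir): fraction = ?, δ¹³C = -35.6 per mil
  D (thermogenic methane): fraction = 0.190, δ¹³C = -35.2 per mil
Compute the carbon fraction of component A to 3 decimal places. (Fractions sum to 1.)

0.190

Let f_A and f_C be the unknown fractions; fractions sum to 1 so f_A + f_C = 0.643.
Mass balance: Σ fᵢ·δᵢ = δ_bulk ⇒ f_A·(-16.7) + f_C·(-35.6) = -31.3 − (-11.999) = -19.301
Substitute f_C = 0.643 − f_A:
f_A·(-16.7 − -35.6) = -19.301 − 0.643×(-35.6) = 3.589
f_A = 3.589 / 18.9 = 0.1899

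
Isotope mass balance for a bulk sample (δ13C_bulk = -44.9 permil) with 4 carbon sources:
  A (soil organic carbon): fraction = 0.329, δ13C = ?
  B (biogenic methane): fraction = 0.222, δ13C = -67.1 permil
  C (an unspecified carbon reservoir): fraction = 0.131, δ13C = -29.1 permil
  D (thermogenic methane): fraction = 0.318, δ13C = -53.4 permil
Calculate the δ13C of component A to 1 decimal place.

-28.0 permil

Isotope mass balance: δ_bulk = Σ fᵢ·δᵢ.
-44.9 = 0.329×δ_A + 0.222×(-67.1) + 0.131×(-29.1) + 0.318×(-53.4)
0.329·δ_A = -44.9 − (-35.690) = -9.210
δ_A = -9.210 / 0.329 = -28.00 permil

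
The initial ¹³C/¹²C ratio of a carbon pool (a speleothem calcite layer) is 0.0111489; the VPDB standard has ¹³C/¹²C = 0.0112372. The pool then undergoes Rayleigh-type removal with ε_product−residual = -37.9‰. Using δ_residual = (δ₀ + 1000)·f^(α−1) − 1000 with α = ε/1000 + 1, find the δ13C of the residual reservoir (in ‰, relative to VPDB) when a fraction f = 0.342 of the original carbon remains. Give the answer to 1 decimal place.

33.3‰

δ₀ = (0.0111489/0.0112372 − 1)×1000 = (0.992142 − 1)×1000 = -7.858‰
α − 1 = ε/1000 = -0.0379
f^(α−1) = 0.342^(-0.0379) = 1.041503
δ_res = (-7.858 + 1000) × 1.041503 − 1000 = 1033.319 − 1000 = 33.32‰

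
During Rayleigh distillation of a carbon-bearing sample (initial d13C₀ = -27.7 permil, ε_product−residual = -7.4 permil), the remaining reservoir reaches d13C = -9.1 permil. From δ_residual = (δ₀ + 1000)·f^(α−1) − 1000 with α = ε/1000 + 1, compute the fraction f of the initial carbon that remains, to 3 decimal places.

0.077

α − 1 = ε/1000 = -0.0074
(δ_res + 1000)/(δ₀ + 1000) = (-9.1 + 1000)/(-27.7 + 1000) = 990.9/972.3 = 1.019130
f = 1.019130^(1/-0.0074) = exp(ln(1.019130)/-0.0074) = exp(0.01895/-0.0074)
f = exp(-2.5607) = 0.0773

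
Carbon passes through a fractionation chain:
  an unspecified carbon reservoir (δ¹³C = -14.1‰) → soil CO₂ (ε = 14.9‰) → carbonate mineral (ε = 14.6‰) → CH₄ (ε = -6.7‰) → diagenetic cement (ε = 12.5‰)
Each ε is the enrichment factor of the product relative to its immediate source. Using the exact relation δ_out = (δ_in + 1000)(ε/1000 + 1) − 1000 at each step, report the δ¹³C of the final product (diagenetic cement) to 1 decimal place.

21.0‰

step 1: δ = (-14.10 + 1000)·(14.9/1000 + 1) − 1000 = 0.59‰
step 2: δ = (0.59 + 1000)·(14.6/1000 + 1) − 1000 = 15.20‰
step 3: δ = (15.20 + 1000)·(-6.7/1000 + 1) − 1000 = 8.40‰
step 4: δ = (8.40 + 1000)·(12.5/1000 + 1) − 1000 = 21.00‰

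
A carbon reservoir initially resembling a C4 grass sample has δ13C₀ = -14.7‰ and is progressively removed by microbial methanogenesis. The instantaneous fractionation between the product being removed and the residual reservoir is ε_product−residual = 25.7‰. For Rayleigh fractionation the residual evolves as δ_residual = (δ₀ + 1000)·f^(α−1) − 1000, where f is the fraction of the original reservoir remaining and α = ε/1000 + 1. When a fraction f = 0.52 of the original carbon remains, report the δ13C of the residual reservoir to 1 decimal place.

-31.1‰

Rayleigh residual: δ_res = (δ₀ + 1000)·f^(α−1) − 1000
α = ε/1000 + 1 = 1.02570, so α − 1 = 0.02570
f^(α−1) = 0.52^(0.02570) = 0.983335
δ_res = (-14.7 + 1000) × 0.983335 − 1000 = 968.880 − 1000 = -31.12‰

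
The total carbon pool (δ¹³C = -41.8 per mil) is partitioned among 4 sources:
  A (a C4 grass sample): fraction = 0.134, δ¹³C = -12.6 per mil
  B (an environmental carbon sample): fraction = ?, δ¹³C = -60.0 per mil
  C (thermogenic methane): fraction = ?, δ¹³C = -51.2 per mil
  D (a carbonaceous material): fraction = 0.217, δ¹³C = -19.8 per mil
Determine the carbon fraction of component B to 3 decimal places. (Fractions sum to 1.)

0.294

Let f_B and f_C be the unknown fractions; fractions sum to 1 so f_B + f_C = 0.649.
Mass balance: Σ fᵢ·δᵢ = δ_bulk ⇒ f_B·(-60.0) + f_C·(-51.2) = -41.8 − (-5.985) = -35.815
Substitute f_C = 0.649 − f_B:
f_B·(-60.0 − -51.2) = -35.815 − 0.649×(-51.2) = -2.586
f_B = -2.586 / -8.8 = 0.2939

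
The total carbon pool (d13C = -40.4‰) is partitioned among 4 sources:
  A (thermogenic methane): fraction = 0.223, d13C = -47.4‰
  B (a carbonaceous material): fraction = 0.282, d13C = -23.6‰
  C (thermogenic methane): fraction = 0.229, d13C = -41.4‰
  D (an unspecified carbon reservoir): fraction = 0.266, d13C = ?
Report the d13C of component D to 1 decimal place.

-51.5‰

Isotope mass balance: δ_bulk = Σ fᵢ·δᵢ.
-40.4 = 0.223×(-47.4) + 0.282×(-23.6) + 0.229×(-41.4) + 0.266×δ_D
0.266·δ_D = -40.4 − (-26.706) = -13.694
δ_D = -13.694 / 0.266 = -51.48‰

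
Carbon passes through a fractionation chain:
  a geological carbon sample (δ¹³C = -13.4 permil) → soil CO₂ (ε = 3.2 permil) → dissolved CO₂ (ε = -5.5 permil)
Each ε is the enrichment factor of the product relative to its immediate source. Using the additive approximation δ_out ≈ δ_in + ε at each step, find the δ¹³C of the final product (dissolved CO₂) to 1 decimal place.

step 1: δ ≈ -13.4 + (3.2) = -10.2 permil
step 2: δ ≈ -10.2 + (-5.5) = -15.7 permil

-15.7 permil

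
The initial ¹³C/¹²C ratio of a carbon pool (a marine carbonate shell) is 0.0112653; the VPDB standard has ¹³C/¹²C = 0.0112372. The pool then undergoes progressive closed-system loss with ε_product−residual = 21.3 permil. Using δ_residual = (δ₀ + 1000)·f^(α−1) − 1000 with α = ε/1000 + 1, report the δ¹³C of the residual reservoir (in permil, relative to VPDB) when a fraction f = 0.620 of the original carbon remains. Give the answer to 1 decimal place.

δ₀ = (0.0112653/0.0112372 − 1)×1000 = (1.002501 − 1)×1000 = 2.501 permil
α − 1 = ε/1000 = 0.0213
f^(α−1) = 0.620^(0.0213) = 0.989870
δ_res = (2.501 + 1000) × 0.989870 − 1000 = 992.345 − 1000 = -7.66 permil

-7.7 permil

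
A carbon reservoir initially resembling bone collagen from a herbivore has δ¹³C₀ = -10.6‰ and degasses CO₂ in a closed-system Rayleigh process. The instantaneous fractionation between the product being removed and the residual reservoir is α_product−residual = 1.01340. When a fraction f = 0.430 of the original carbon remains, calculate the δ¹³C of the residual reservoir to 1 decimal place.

Rayleigh residual: δ_res = (δ₀ + 1000)·f^(α−1) − 1000
α − 1 = 0.01340
f^(α−1) = 0.430^(0.01340) = 0.988755
δ_res = (-10.6 + 1000) × 0.988755 − 1000 = 978.274 − 1000 = -21.73‰

-21.7‰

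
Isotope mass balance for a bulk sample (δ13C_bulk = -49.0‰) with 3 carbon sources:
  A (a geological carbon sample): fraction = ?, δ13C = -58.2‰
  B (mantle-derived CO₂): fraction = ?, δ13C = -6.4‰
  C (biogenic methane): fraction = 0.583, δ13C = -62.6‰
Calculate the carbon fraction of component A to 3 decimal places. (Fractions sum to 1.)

0.190

Let f_A and f_B be the unknown fractions; fractions sum to 1 so f_A + f_B = 0.417.
Mass balance: Σ fᵢ·δᵢ = δ_bulk ⇒ f_A·(-58.2) + f_B·(-6.4) = -49.0 − (-36.496) = -12.504
Substitute f_B = 0.417 − f_A:
f_A·(-58.2 − -6.4) = -12.504 − 0.417×(-6.4) = -9.835
f_A = -9.835 / -51.8 = 0.1899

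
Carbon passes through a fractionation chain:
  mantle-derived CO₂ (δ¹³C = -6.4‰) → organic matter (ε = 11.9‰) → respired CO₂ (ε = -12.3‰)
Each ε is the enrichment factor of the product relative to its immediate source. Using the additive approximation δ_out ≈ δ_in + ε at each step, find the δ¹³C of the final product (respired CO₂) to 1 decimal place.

step 1: δ ≈ -6.4 + (11.9) = 5.5‰
step 2: δ ≈ 5.5 + (-12.3) = -6.8‰

-6.8‰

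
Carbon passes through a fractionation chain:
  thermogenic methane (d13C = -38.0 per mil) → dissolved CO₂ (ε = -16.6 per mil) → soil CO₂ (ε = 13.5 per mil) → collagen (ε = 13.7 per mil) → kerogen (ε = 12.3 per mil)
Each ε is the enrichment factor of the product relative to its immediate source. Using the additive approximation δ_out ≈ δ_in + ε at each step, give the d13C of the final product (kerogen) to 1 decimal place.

-15.1 per mil

step 1: δ ≈ -38.0 + (-16.6) = -54.6 per mil
step 2: δ ≈ -54.6 + (13.5) = -41.1 per mil
step 3: δ ≈ -41.1 + (13.7) = -27.4 per mil
step 4: δ ≈ -27.4 + (12.3) = -15.1 per mil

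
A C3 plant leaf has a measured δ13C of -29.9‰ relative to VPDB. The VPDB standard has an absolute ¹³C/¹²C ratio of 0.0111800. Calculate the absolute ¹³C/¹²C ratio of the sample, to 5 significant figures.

R_sample = R_standard × (δ13C/1000 + 1)
R_sample = 0.0111800 × (-29.9/1000 + 1) = 0.0111800 × 0.970100
R_sample = 0.0108457

0.010846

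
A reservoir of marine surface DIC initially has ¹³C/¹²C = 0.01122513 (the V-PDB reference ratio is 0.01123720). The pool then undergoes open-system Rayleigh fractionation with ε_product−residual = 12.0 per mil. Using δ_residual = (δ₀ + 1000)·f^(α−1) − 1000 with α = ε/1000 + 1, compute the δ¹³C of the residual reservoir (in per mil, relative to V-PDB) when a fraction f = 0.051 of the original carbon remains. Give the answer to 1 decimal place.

-36.1 per mil

δ₀ = (0.01122513/0.01123720 − 1)×1000 = (0.998926 − 1)×1000 = -1.074 per mil
α − 1 = ε/1000 = 0.0120
f^(α−1) = 0.051^(0.0120) = 0.964919
δ_res = (-1.074 + 1000) × 0.964919 − 1000 = 963.883 − 1000 = -36.12 per mil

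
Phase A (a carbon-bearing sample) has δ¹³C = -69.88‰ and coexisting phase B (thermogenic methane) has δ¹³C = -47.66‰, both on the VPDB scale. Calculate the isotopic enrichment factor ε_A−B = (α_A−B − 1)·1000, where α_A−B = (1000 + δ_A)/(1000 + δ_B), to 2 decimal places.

α_A−B = (1000 + -69.88) / (1000 + -47.66) = 930.12 / 952.34 = 0.976668
ε_A−B = (0.976668 − 1) × 1000 = -23.332‰
(The approximation ε ≈ δ_A − δ_B would give -22.22‰.)

-23.33‰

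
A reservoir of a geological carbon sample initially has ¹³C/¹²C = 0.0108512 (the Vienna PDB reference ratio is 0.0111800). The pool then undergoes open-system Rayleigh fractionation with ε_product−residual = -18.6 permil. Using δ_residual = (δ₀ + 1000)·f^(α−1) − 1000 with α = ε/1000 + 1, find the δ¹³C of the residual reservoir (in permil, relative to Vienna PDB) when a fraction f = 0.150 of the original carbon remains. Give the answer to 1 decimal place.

5.5 permil

δ₀ = (0.0108512/0.0111800 − 1)×1000 = (0.970590 − 1)×1000 = -29.410 permil
α − 1 = ε/1000 = -0.0186
f^(α−1) = 0.150^(-0.0186) = 1.035916
δ_res = (-29.410 + 1000) × 1.035916 − 1000 = 1005.450 − 1000 = 5.45 permil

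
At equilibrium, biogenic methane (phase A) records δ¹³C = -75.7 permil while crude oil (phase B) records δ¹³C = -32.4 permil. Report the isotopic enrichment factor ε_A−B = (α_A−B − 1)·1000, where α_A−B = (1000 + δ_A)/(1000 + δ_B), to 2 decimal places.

α_A−B = (1000 + -75.7) / (1000 + -32.4) = 924.3 / 967.6 = 0.955250
ε_A−B = (0.955250 − 1) × 1000 = -44.750 permil
(The approximation ε ≈ δ_A − δ_B would give -43.3 permil.)

-44.75 permil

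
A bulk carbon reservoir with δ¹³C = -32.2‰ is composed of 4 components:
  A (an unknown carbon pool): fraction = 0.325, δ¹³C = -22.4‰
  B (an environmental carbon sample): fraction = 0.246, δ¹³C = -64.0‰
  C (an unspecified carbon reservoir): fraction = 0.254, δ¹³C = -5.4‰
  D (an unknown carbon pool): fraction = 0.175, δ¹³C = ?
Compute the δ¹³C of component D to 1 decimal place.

Isotope mass balance: δ_bulk = Σ fᵢ·δᵢ.
-32.2 = 0.325×(-22.4) + 0.246×(-64.0) + 0.254×(-5.4) + 0.175×δ_D
0.175·δ_D = -32.2 − (-24.396) = -7.804
δ_D = -7.804 / 0.175 = -44.60‰

-44.6‰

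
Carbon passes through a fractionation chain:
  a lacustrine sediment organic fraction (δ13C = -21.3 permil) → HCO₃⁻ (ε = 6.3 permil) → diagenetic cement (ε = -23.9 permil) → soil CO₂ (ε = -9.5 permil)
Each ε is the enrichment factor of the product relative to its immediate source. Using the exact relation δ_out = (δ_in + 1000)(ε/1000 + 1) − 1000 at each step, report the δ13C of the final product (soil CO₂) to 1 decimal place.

-47.8 permil

step 1: δ = (-21.30 + 1000)·(6.3/1000 + 1) − 1000 = -15.13 permil
step 2: δ = (-15.13 + 1000)·(-23.9/1000 + 1) − 1000 = -38.67 permil
step 3: δ = (-38.67 + 1000)·(-9.5/1000 + 1) − 1000 = -47.81 permil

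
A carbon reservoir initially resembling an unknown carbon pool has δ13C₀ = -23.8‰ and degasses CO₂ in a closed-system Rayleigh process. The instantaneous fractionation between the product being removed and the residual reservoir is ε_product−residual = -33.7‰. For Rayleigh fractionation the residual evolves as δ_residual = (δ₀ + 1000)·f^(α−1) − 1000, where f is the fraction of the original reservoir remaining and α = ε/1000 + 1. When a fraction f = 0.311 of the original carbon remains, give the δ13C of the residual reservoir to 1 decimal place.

Rayleigh residual: δ_res = (δ₀ + 1000)·f^(α−1) − 1000
α = ε/1000 + 1 = 0.96630, so α − 1 = -0.03370
f^(α−1) = 0.311^(-0.03370) = 1.040145
δ_res = (-23.8 + 1000) × 1.040145 − 1000 = 1015.390 − 1000 = 15.39‰

15.4‰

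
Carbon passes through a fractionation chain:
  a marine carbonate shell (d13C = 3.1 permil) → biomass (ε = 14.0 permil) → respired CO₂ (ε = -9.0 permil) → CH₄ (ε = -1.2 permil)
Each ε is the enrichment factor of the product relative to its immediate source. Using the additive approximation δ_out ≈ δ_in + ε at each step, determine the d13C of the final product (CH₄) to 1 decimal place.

6.9 permil

step 1: δ ≈ 3.1 + (14.0) = 17.1 permil
step 2: δ ≈ 17.1 + (-9.0) = 8.1 permil
step 3: δ ≈ 8.1 + (-1.2) = 6.9 permil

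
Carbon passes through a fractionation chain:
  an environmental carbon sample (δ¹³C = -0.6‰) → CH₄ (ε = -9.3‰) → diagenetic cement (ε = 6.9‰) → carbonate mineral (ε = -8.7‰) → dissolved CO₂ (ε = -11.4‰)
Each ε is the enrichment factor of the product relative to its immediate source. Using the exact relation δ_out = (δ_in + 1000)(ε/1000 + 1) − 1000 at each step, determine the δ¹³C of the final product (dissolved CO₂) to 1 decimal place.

-23.0‰

step 1: δ = (-0.60 + 1000)·(-9.3/1000 + 1) − 1000 = -9.89‰
step 2: δ = (-9.89 + 1000)·(6.9/1000 + 1) − 1000 = -3.06‰
step 3: δ = (-3.06 + 1000)·(-8.7/1000 + 1) − 1000 = -11.74‰
step 4: δ = (-11.74 + 1000)·(-11.4/1000 + 1) − 1000 = -23.00‰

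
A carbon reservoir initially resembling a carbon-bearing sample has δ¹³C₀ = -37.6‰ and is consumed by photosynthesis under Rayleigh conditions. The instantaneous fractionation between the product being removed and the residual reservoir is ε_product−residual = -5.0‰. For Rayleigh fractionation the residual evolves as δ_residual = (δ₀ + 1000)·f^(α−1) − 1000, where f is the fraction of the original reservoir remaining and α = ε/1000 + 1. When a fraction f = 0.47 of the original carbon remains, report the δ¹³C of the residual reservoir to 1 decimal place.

-34.0‰

Rayleigh residual: δ_res = (δ₀ + 1000)·f^(α−1) − 1000
α = ε/1000 + 1 = 0.99500, so α − 1 = -0.00500
f^(α−1) = 0.47^(-0.00500) = 1.003782
δ_res = (-37.6 + 1000) × 1.003782 − 1000 = 966.040 − 1000 = -33.96‰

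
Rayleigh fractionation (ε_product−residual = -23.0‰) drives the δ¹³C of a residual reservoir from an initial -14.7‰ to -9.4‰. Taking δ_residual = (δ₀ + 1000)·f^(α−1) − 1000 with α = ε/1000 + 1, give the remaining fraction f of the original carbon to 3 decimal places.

0.792

α − 1 = ε/1000 = -0.0230
(δ_res + 1000)/(δ₀ + 1000) = (-9.4 + 1000)/(-14.7 + 1000) = 990.6/985.3 = 1.005379
f = 1.005379^(1/-0.0230) = exp(ln(1.005379)/-0.0230) = exp(0.00536/-0.0230)
f = exp(-0.2332) = 0.7920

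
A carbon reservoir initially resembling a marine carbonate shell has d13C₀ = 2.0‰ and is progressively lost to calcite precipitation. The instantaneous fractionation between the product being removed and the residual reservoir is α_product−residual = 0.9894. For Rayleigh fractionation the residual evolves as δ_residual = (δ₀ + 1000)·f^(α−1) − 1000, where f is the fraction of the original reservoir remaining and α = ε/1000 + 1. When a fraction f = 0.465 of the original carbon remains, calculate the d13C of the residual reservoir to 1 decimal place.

Rayleigh residual: δ_res = (δ₀ + 1000)·f^(α−1) − 1000
α − 1 = -0.01060
f^(α−1) = 0.465^(-0.01060) = 1.008150
δ_res = (2.0 + 1000) × 1.008150 − 1000 = 1010.166 − 1000 = 10.17‰

10.2‰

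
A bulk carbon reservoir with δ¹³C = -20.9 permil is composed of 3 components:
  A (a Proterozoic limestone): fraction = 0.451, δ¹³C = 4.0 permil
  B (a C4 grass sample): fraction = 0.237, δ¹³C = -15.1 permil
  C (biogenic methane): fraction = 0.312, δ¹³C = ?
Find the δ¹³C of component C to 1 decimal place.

Isotope mass balance: δ_bulk = Σ fᵢ·δᵢ.
-20.9 = 0.451×(4.0) + 0.237×(-15.1) + 0.312×δ_C
0.312·δ_C = -20.9 − (-1.775) = -19.125
δ_C = -19.125 / 0.312 = -61.30 permil

-61.3 permil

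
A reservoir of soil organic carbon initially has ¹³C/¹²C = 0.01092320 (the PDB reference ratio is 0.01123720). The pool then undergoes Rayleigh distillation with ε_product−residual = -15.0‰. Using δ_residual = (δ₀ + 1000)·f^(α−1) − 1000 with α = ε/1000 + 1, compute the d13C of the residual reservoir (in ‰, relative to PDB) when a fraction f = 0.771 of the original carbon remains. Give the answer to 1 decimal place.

δ₀ = (0.01092320/0.01123720 − 1)×1000 = (0.972057 − 1)×1000 = -27.943‰
α − 1 = ε/1000 = -0.0150
f^(α−1) = 0.771^(-0.0150) = 1.003909
δ_res = (-27.943 + 1000) × 1.003909 − 1000 = 975.857 − 1000 = -24.14‰

-24.1‰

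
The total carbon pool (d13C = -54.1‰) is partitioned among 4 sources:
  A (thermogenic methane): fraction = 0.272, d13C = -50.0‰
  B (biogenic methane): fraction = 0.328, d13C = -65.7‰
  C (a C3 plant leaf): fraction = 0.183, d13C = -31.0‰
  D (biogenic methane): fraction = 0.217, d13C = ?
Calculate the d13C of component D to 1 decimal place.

-61.2‰

Isotope mass balance: δ_bulk = Σ fᵢ·δᵢ.
-54.1 = 0.272×(-50.0) + 0.328×(-65.7) + 0.183×(-31.0) + 0.217×δ_D
0.217·δ_D = -54.1 − (-40.823) = -13.277
δ_D = -13.277 / 0.217 = -61.19‰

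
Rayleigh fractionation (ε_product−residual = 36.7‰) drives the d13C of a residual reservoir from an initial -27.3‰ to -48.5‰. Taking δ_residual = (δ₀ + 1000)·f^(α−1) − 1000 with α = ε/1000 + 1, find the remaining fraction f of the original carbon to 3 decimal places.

α − 1 = ε/1000 = 0.0367
(δ_res + 1000)/(δ₀ + 1000) = (-48.5 + 1000)/(-27.3 + 1000) = 951.5/972.7 = 0.978205
f = 0.978205^(1/0.0367) = exp(ln(0.978205)/0.0367) = exp(-0.02204/0.0367)
f = exp(-0.6004) = 0.5486

0.549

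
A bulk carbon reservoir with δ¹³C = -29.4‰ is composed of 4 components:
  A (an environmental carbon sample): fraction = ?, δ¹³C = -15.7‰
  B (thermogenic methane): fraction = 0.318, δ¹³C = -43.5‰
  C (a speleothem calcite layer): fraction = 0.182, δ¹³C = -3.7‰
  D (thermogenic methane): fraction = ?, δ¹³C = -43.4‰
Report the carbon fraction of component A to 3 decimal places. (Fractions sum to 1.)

0.246

Let f_A and f_D be the unknown fractions; fractions sum to 1 so f_A + f_D = 0.500.
Mass balance: Σ fᵢ·δᵢ = δ_bulk ⇒ f_A·(-15.7) + f_D·(-43.4) = -29.4 − (-14.506) = -14.894
Substitute f_D = 0.500 − f_A:
f_A·(-15.7 − -43.4) = -14.894 − 0.500×(-43.4) = 6.806
f_A = 6.806 / 27.7 = 0.2457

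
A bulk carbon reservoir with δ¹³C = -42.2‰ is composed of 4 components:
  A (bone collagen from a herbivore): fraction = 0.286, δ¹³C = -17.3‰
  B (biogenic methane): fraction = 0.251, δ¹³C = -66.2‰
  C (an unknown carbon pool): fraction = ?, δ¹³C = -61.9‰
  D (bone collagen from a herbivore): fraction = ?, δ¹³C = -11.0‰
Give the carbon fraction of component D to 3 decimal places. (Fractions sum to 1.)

0.158

Let f_D and f_C be the unknown fractions; fractions sum to 1 so f_D + f_C = 0.463.
Mass balance: Σ fᵢ·δᵢ = δ_bulk ⇒ f_D·(-11.0) + f_C·(-61.9) = -42.2 − (-21.564) = -20.636
Substitute f_C = 0.463 − f_D:
f_D·(-11.0 − -61.9) = -20.636 − 0.463×(-61.9) = 8.024
f_D = 8.024 / 50.9 = 0.1576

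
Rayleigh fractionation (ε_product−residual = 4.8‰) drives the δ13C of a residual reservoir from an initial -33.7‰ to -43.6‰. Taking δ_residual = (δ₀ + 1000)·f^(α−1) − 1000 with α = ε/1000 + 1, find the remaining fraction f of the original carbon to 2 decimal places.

0.12

α − 1 = ε/1000 = 0.0048
(δ_res + 1000)/(δ₀ + 1000) = (-43.6 + 1000)/(-33.7 + 1000) = 956.4/966.3 = 0.989755
f = 0.989755^(1/0.0048) = exp(ln(0.989755)/0.0048) = exp(-0.01030/0.0048)
f = exp(-2.1454) = 0.1170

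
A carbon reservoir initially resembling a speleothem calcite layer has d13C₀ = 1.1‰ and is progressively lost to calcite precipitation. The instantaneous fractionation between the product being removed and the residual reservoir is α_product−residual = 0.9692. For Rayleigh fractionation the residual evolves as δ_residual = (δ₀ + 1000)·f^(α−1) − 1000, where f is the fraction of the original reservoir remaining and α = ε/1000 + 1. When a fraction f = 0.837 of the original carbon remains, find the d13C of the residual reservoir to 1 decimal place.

6.6‰

Rayleigh residual: δ_res = (δ₀ + 1000)·f^(α−1) − 1000
α − 1 = -0.03080
f^(α−1) = 0.837^(-0.03080) = 1.005495
δ_res = (1.1 + 1000) × 1.005495 − 1000 = 1006.601 − 1000 = 6.60‰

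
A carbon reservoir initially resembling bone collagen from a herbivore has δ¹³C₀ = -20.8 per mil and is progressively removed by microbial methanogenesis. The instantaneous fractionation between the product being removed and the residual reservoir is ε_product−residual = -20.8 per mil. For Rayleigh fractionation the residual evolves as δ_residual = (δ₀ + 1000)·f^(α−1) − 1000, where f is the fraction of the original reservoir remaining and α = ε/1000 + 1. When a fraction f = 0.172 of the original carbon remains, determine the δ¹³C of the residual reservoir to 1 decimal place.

Rayleigh residual: δ_res = (δ₀ + 1000)·f^(α−1) − 1000
α = ε/1000 + 1 = 0.97920, so α − 1 = -0.02080
f^(α−1) = 0.172^(-0.02080) = 1.037292
δ_res = (-20.8 + 1000) × 1.037292 − 1000 = 1015.716 − 1000 = 15.72 per mil

15.7 per mil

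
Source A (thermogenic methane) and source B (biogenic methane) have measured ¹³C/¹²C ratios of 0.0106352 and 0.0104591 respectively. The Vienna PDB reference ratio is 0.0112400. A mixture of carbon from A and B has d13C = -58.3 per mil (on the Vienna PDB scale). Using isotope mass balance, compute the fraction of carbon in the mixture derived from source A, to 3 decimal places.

δ_A = (0.0106352/0.0112400 − 1)×1000 = (0.946192 − 1)×1000 = -53.808 per mil
δ_B = (0.0104591/0.0112400 − 1)×1000 = (0.930525 − 1)×1000 = -69.475 per mil
f_A = (δ_mix − δ_B)/(δ_A − δ_B) = (-58.3 − (-69.475))/(-53.808 − (-69.475))
f_A = 11.175 / 15.667 = 0.7133

0.713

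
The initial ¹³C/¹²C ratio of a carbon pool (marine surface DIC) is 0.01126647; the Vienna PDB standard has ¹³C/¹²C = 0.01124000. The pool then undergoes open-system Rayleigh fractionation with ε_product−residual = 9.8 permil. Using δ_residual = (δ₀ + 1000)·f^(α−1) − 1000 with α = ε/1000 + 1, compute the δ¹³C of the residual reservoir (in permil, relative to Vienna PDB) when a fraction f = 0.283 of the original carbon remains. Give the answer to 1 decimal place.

δ₀ = (0.01126647/0.01124000 − 1)×1000 = (1.002355 − 1)×1000 = 2.355 permil
α − 1 = ε/1000 = 0.0098
f^(α−1) = 0.283^(0.0098) = 0.987706
δ_res = (2.355 + 1000) × 0.987706 − 1000 = 990.032 − 1000 = -9.97 permil

-10.0 permil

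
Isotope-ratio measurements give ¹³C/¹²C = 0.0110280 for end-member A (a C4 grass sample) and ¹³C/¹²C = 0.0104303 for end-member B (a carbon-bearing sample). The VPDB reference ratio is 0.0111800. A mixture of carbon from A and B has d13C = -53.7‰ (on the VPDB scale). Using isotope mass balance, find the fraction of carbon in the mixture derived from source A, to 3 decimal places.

0.250

δ_A = (0.0110280/0.0111800 − 1)×1000 = (0.986404 − 1)×1000 = -13.596‰
δ_B = (0.0104303/0.0111800 − 1)×1000 = (0.932943 − 1)×1000 = -67.057‰
f_A = (δ_mix − δ_B)/(δ_A − δ_B) = (-53.7 − (-67.057))/(-13.596 − (-67.057))
f_A = 13.357 / 53.462 = 0.2498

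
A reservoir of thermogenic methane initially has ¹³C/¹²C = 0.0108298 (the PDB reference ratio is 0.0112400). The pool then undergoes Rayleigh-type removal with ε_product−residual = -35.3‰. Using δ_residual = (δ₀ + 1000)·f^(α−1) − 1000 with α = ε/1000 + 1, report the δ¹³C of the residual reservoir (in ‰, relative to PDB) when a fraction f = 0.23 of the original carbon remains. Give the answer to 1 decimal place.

14.8‰

δ₀ = (0.0108298/0.0112400 − 1)×1000 = (0.963505 − 1)×1000 = -36.495‰
α − 1 = ε/1000 = -0.0353
f^(α−1) = 0.23^(-0.0353) = 1.053249
δ_res = (-36.495 + 1000) × 1.053249 − 1000 = 1014.811 − 1000 = 14.81‰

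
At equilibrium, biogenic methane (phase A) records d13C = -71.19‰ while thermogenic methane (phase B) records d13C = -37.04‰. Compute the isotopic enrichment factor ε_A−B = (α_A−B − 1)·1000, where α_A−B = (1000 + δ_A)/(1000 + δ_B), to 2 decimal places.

α_A−B = (1000 + -71.19) / (1000 + -37.04) = 928.81 / 962.96 = 0.964536
ε_A−B = (0.964536 − 1) × 1000 = -35.464‰
(The approximation ε ≈ δ_A − δ_B would give -34.15‰.)

-35.46‰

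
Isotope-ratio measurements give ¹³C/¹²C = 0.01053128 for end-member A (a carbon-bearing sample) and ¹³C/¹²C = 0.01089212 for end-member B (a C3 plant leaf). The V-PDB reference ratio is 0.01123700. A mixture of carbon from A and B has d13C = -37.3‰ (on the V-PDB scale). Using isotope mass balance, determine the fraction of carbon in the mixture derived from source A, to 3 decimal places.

0.206

δ_A = (0.01053128/0.01123700 − 1)×1000 = (0.937197 − 1)×1000 = -62.803‰
δ_B = (0.01089212/0.01123700 − 1)×1000 = (0.969309 − 1)×1000 = -30.691‰
f_A = (δ_mix − δ_B)/(δ_A − δ_B) = (-37.3 − (-30.691))/(-62.803 − (-30.691))
f_A = -6.609 / -32.112 = 0.2058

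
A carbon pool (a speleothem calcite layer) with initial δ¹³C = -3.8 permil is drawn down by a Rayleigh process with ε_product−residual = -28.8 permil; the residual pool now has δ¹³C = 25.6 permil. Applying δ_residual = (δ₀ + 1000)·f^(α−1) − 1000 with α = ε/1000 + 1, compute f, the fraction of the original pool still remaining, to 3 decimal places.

α − 1 = ε/1000 = -0.0288
(δ_res + 1000)/(δ₀ + 1000) = (25.6 + 1000)/(-3.8 + 1000) = 1025.6/996.2 = 1.029512
f = 1.029512^(1/-0.0288) = exp(ln(1.029512)/-0.0288) = exp(0.02909/-0.0288)
f = exp(-1.0099) = 0.3643

0.364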